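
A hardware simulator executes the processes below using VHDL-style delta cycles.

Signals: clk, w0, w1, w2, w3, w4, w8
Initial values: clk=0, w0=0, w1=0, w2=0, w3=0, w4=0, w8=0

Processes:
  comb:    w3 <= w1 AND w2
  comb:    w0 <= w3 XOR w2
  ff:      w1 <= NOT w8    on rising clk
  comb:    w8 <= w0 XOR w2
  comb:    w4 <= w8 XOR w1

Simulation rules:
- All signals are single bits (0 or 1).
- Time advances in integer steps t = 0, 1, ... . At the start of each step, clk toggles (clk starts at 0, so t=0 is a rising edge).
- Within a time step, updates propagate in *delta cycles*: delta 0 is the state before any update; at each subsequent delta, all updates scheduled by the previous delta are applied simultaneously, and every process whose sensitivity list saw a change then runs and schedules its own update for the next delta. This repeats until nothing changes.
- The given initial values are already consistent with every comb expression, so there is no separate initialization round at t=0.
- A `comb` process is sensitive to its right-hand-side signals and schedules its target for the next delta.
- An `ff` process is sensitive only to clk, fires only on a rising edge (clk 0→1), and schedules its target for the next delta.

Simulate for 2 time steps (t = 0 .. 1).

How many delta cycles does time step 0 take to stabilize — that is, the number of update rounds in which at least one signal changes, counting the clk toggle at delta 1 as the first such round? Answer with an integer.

t0.Δ0 w1=0 w3=0 w0=0 w2=0 w8=0 w4=0 clk=0
t0.Δ1 w1=0 w3=0 w0=0 w2=0 w8=0 w4=0 clk=1
t0.Δ2 w1=1 w3=0 w0=0 w2=0 w8=0 w4=0 clk=1
t0.Δ3 w1=1 w3=0 w0=0 w2=0 w8=0 w4=1 clk=1
t1.Δ0 w1=1 w3=0 w0=0 w2=0 w8=0 w4=1 clk=1
t1.Δ1 w1=1 w3=0 w0=0 w2=0 w8=0 w4=1 clk=0

3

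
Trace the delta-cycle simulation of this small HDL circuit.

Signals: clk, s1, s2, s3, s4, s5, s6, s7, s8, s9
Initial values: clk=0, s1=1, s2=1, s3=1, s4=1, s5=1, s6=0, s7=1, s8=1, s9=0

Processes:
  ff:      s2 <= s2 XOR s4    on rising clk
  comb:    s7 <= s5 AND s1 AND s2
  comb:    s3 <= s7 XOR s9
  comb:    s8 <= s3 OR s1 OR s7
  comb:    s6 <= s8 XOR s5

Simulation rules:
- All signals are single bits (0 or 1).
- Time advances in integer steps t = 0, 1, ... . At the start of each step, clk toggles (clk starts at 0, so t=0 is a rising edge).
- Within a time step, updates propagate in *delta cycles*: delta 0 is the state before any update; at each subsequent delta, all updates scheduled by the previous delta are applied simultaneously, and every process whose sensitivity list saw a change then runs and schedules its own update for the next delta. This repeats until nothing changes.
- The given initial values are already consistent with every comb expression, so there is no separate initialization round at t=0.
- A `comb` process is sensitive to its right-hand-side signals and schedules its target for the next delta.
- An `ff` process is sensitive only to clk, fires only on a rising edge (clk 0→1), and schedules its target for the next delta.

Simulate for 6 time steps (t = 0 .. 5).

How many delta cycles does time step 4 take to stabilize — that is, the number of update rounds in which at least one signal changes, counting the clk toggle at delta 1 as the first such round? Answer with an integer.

[bits: s4,s8,s3,clk,s5,s1,s7,s9,s6,s2]
t=0: Δ0=1110111001 Δ1=1111111001 Δ2=1111111000 Δ3=1111110000 Δ4=1101110000 | 4Δ
t=1: Δ0=1101110000 Δ1=1100110000 | 1Δ
t=2: Δ0=1100110000 Δ1=1101110000 Δ2=1101110001 Δ3=1101111001 Δ4=1111111001 | 4Δ
t=3: Δ0=1111111001 Δ1=1110111001 | 1Δ
t=4: Δ0=1110111001 Δ1=1111111001 Δ2=1111111000 Δ3=1111110000 Δ4=1101110000 | 4Δ
t=5: Δ0=1101110000 Δ1=1100110000 | 1Δ

4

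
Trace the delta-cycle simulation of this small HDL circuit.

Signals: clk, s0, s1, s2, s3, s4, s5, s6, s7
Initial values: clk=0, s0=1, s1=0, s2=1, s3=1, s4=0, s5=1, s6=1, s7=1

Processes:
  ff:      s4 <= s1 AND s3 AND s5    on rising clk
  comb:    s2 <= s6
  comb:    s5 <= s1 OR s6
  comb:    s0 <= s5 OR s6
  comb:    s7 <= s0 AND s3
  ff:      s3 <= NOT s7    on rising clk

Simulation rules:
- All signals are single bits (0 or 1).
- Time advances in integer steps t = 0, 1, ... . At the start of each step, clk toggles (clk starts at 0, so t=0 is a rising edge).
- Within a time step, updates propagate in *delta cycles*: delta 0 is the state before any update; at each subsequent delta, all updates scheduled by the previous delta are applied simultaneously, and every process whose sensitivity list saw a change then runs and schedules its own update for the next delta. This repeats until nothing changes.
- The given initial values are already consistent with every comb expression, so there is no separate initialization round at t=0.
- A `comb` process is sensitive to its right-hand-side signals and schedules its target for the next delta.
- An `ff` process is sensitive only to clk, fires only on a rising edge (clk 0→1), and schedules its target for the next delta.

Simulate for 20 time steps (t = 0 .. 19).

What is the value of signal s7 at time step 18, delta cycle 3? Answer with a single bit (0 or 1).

1

t0.Δ0 s5=1 s6=1 s2=1 s0=1 clk=0 s3=1 s4=0 s1=0 s7=1
t0.Δ1 s5=1 s6=1 s2=1 s0=1 clk=1 s3=1 s4=0 s1=0 s7=1
t0.Δ2 s5=1 s6=1 s2=1 s0=1 clk=1 s3=0 s4=0 s1=0 s7=1
t0.Δ3 s5=1 s6=1 s2=1 s0=1 clk=1 s3=0 s4=0 s1=0 s7=0
t1.Δ0 s5=1 s6=1 s2=1 s0=1 clk=1 s3=0 s4=0 s1=0 s7=0
t1.Δ1 s5=1 s6=1 s2=1 s0=1 clk=0 s3=0 s4=0 s1=0 s7=0
t2.Δ0 s5=1 s6=1 s2=1 s0=1 clk=0 s3=0 s4=0 s1=0 s7=0
t2.Δ1 s5=1 s6=1 s2=1 s0=1 clk=1 s3=0 s4=0 s1=0 s7=0
t2.Δ2 s5=1 s6=1 s2=1 s0=1 clk=1 s3=1 s4=0 s1=0 s7=0
t2.Δ3 s5=1 s6=1 s2=1 s0=1 clk=1 s3=1 s4=0 s1=0 s7=1
t3.Δ0 s5=1 s6=1 s2=1 s0=1 clk=1 s3=1 s4=0 s1=0 s7=1
t3.Δ1 s5=1 s6=1 s2=1 s0=1 clk=0 s3=1 s4=0 s1=0 s7=1
t4.Δ0 s5=1 s6=1 s2=1 s0=1 clk=0 s3=1 s4=0 s1=0 s7=1
t4.Δ1 s5=1 s6=1 s2=1 s0=1 clk=1 s3=1 s4=0 s1=0 s7=1
t4.Δ2 s5=1 s6=1 s2=1 s0=1 clk=1 s3=0 s4=0 s1=0 s7=1
t4.Δ3 s5=1 s6=1 s2=1 s0=1 clk=1 s3=0 s4=0 s1=0 s7=0
t5.Δ0 s5=1 s6=1 s2=1 s0=1 clk=1 s3=0 s4=0 s1=0 s7=0
t5.Δ1 s5=1 s6=1 s2=1 s0=1 clk=0 s3=0 s4=0 s1=0 s7=0
t6.Δ0 s5=1 s6=1 s2=1 s0=1 clk=0 s3=0 s4=0 s1=0 s7=0
t6.Δ1 s5=1 s6=1 s2=1 s0=1 clk=1 s3=0 s4=0 s1=0 s7=0
t6.Δ2 s5=1 s6=1 s2=1 s0=1 clk=1 s3=1 s4=0 s1=0 s7=0
t6.Δ3 s5=1 s6=1 s2=1 s0=1 clk=1 s3=1 s4=0 s1=0 s7=1
t7.Δ0 s5=1 s6=1 s2=1 s0=1 clk=1 s3=1 s4=0 s1=0 s7=1
t7.Δ1 s5=1 s6=1 s2=1 s0=1 clk=0 s3=1 s4=0 s1=0 s7=1
t8.Δ0 s5=1 s6=1 s2=1 s0=1 clk=0 s3=1 s4=0 s1=0 s7=1
t8.Δ1 s5=1 s6=1 s2=1 s0=1 clk=1 s3=1 s4=0 s1=0 s7=1
t8.Δ2 s5=1 s6=1 s2=1 s0=1 clk=1 s3=0 s4=0 s1=0 s7=1
t8.Δ3 s5=1 s6=1 s2=1 s0=1 clk=1 s3=0 s4=0 s1=0 s7=0
t9.Δ0 s5=1 s6=1 s2=1 s0=1 clk=1 s3=0 s4=0 s1=0 s7=0
t9.Δ1 s5=1 s6=1 s2=1 s0=1 clk=0 s3=0 s4=0 s1=0 s7=0
t10.Δ0 s5=1 s6=1 s2=1 s0=1 clk=0 s3=0 s4=0 s1=0 s7=0
t10.Δ1 s5=1 s6=1 s2=1 s0=1 clk=1 s3=0 s4=0 s1=0 s7=0
t10.Δ2 s5=1 s6=1 s2=1 s0=1 clk=1 s3=1 s4=0 s1=0 s7=0
t10.Δ3 s5=1 s6=1 s2=1 s0=1 clk=1 s3=1 s4=0 s1=0 s7=1
t11.Δ0 s5=1 s6=1 s2=1 s0=1 clk=1 s3=1 s4=0 s1=0 s7=1
t11.Δ1 s5=1 s6=1 s2=1 s0=1 clk=0 s3=1 s4=0 s1=0 s7=1
t12.Δ0 s5=1 s6=1 s2=1 s0=1 clk=0 s3=1 s4=0 s1=0 s7=1
t12.Δ1 s5=1 s6=1 s2=1 s0=1 clk=1 s3=1 s4=0 s1=0 s7=1
t12.Δ2 s5=1 s6=1 s2=1 s0=1 clk=1 s3=0 s4=0 s1=0 s7=1
t12.Δ3 s5=1 s6=1 s2=1 s0=1 clk=1 s3=0 s4=0 s1=0 s7=0
t13.Δ0 s5=1 s6=1 s2=1 s0=1 clk=1 s3=0 s4=0 s1=0 s7=0
t13.Δ1 s5=1 s6=1 s2=1 s0=1 clk=0 s3=0 s4=0 s1=0 s7=0
t14.Δ0 s5=1 s6=1 s2=1 s0=1 clk=0 s3=0 s4=0 s1=0 s7=0
t14.Δ1 s5=1 s6=1 s2=1 s0=1 clk=1 s3=0 s4=0 s1=0 s7=0
t14.Δ2 s5=1 s6=1 s2=1 s0=1 clk=1 s3=1 s4=0 s1=0 s7=0
t14.Δ3 s5=1 s6=1 s2=1 s0=1 clk=1 s3=1 s4=0 s1=0 s7=1
t15.Δ0 s5=1 s6=1 s2=1 s0=1 clk=1 s3=1 s4=0 s1=0 s7=1
t15.Δ1 s5=1 s6=1 s2=1 s0=1 clk=0 s3=1 s4=0 s1=0 s7=1
t16.Δ0 s5=1 s6=1 s2=1 s0=1 clk=0 s3=1 s4=0 s1=0 s7=1
t16.Δ1 s5=1 s6=1 s2=1 s0=1 clk=1 s3=1 s4=0 s1=0 s7=1
t16.Δ2 s5=1 s6=1 s2=1 s0=1 clk=1 s3=0 s4=0 s1=0 s7=1
t16.Δ3 s5=1 s6=1 s2=1 s0=1 clk=1 s3=0 s4=0 s1=0 s7=0
t17.Δ0 s5=1 s6=1 s2=1 s0=1 clk=1 s3=0 s4=0 s1=0 s7=0
t17.Δ1 s5=1 s6=1 s2=1 s0=1 clk=0 s3=0 s4=0 s1=0 s7=0
t18.Δ0 s5=1 s6=1 s2=1 s0=1 clk=0 s3=0 s4=0 s1=0 s7=0
t18.Δ1 s5=1 s6=1 s2=1 s0=1 clk=1 s3=0 s4=0 s1=0 s7=0
t18.Δ2 s5=1 s6=1 s2=1 s0=1 clk=1 s3=1 s4=0 s1=0 s7=0
t18.Δ3 s5=1 s6=1 s2=1 s0=1 clk=1 s3=1 s4=0 s1=0 s7=1
t19.Δ0 s5=1 s6=1 s2=1 s0=1 clk=1 s3=1 s4=0 s1=0 s7=1
t19.Δ1 s5=1 s6=1 s2=1 s0=1 clk=0 s3=1 s4=0 s1=0 s7=1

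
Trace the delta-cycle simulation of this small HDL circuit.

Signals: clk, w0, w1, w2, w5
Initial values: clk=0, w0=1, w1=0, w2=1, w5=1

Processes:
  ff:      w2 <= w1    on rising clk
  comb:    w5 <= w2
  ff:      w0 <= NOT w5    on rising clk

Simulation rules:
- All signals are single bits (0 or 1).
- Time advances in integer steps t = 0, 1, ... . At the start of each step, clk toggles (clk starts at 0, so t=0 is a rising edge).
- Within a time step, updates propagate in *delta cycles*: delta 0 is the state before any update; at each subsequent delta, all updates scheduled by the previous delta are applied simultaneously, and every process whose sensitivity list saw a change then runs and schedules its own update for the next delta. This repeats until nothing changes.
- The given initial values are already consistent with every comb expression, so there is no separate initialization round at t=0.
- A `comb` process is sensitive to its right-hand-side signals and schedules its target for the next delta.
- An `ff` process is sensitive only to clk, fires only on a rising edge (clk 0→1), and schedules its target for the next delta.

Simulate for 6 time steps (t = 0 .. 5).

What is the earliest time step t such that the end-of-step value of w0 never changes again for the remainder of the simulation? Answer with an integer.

t=0 Δ0: w2=1 clk=0 w5=1 w0=1 w1=0
  Δ1: clk:0→1
  Δ2: w2:1→0, w0:1→0
  Δ3: w5:1→0
  (3Δ to stable)
t=1 Δ0: w2=0 clk=1 w5=0 w0=0 w1=0
  Δ1: clk:1→0
  (1Δ to stable)
t=2 Δ0: w2=0 clk=0 w5=0 w0=0 w1=0
  Δ1: clk:0→1
  Δ2: w0:0→1
  (2Δ to stable)
t=3 Δ0: w2=0 clk=1 w5=0 w0=1 w1=0
  Δ1: clk:1→0
  (1Δ to stable)
t=4 Δ0: w2=0 clk=0 w5=0 w0=1 w1=0
  Δ1: clk:0→1
  (1Δ to stable)
t=5 Δ0: w2=0 clk=1 w5=0 w0=1 w1=0
  Δ1: clk:1→0
  (1Δ to stable)

2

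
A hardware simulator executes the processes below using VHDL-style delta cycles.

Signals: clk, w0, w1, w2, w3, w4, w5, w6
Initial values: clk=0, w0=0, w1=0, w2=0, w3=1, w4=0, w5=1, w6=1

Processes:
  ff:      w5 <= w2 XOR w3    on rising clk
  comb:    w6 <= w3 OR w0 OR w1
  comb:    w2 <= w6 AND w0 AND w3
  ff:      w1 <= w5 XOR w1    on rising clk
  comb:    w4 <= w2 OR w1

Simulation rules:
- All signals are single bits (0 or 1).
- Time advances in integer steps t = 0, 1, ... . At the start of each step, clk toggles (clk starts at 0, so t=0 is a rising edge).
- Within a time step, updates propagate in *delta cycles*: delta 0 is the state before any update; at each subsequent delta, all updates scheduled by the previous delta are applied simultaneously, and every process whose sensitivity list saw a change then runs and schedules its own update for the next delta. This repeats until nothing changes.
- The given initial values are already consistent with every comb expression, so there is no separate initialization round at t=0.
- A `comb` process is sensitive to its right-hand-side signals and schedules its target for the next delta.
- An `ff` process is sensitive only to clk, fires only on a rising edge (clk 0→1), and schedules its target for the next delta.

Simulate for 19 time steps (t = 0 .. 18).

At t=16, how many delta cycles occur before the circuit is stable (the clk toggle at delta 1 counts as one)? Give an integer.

3

t=0 Δ0: w2=0 w6=1 w3=1 w1=0 clk=0 w4=0 w5=1 w0=0
  Δ1: clk:0→1
  Δ2: w1:0→1
  Δ3: w4:0→1
  (3Δ to stable)
t=1 Δ0: w2=0 w6=1 w3=1 w1=1 clk=1 w4=1 w5=1 w0=0
  Δ1: clk:1→0
  (1Δ to stable)
t=2 Δ0: w2=0 w6=1 w3=1 w1=1 clk=0 w4=1 w5=1 w0=0
  Δ1: clk:0→1
  Δ2: w1:1→0
  Δ3: w4:1→0
  (3Δ to stable)
t=3 Δ0: w2=0 w6=1 w3=1 w1=0 clk=1 w4=0 w5=1 w0=0
  Δ1: clk:1→0
  (1Δ to stable)
t=4 Δ0: w2=0 w6=1 w3=1 w1=0 clk=0 w4=0 w5=1 w0=0
  Δ1: clk:0→1
  Δ2: w1:0→1
  Δ3: w4:0→1
  (3Δ to stable)
t=5 Δ0: w2=0 w6=1 w3=1 w1=1 clk=1 w4=1 w5=1 w0=0
  Δ1: clk:1→0
  (1Δ to stable)
t=6 Δ0: w2=0 w6=1 w3=1 w1=1 clk=0 w4=1 w5=1 w0=0
  Δ1: clk:0→1
  Δ2: w1:1→0
  Δ3: w4:1→0
  (3Δ to stable)
t=7 Δ0: w2=0 w6=1 w3=1 w1=0 clk=1 w4=0 w5=1 w0=0
  Δ1: clk:1→0
  (1Δ to stable)
t=8 Δ0: w2=0 w6=1 w3=1 w1=0 clk=0 w4=0 w5=1 w0=0
  Δ1: clk:0→1
  Δ2: w1:0→1
  Δ3: w4:0→1
  (3Δ to stable)
t=9 Δ0: w2=0 w6=1 w3=1 w1=1 clk=1 w4=1 w5=1 w0=0
  Δ1: clk:1→0
  (1Δ to stable)
t=10 Δ0: w2=0 w6=1 w3=1 w1=1 clk=0 w4=1 w5=1 w0=0
  Δ1: clk:0→1
  Δ2: w1:1→0
  Δ3: w4:1→0
  (3Δ to stable)
t=11 Δ0: w2=0 w6=1 w3=1 w1=0 clk=1 w4=0 w5=1 w0=0
  Δ1: clk:1→0
  (1Δ to stable)
t=12 Δ0: w2=0 w6=1 w3=1 w1=0 clk=0 w4=0 w5=1 w0=0
  Δ1: clk:0→1
  Δ2: w1:0→1
  Δ3: w4:0→1
  (3Δ to stable)
t=13 Δ0: w2=0 w6=1 w3=1 w1=1 clk=1 w4=1 w5=1 w0=0
  Δ1: clk:1→0
  (1Δ to stable)
t=14 Δ0: w2=0 w6=1 w3=1 w1=1 clk=0 w4=1 w5=1 w0=0
  Δ1: clk:0→1
  Δ2: w1:1→0
  Δ3: w4:1→0
  (3Δ to stable)
t=15 Δ0: w2=0 w6=1 w3=1 w1=0 clk=1 w4=0 w5=1 w0=0
  Δ1: clk:1→0
  (1Δ to stable)
t=16 Δ0: w2=0 w6=1 w3=1 w1=0 clk=0 w4=0 w5=1 w0=0
  Δ1: clk:0→1
  Δ2: w1:0→1
  Δ3: w4:0→1
  (3Δ to stable)
t=17 Δ0: w2=0 w6=1 w3=1 w1=1 clk=1 w4=1 w5=1 w0=0
  Δ1: clk:1→0
  (1Δ to stable)
t=18 Δ0: w2=0 w6=1 w3=1 w1=1 clk=0 w4=1 w5=1 w0=0
  Δ1: clk:0→1
  Δ2: w1:1→0
  Δ3: w4:1→0
  (3Δ to stable)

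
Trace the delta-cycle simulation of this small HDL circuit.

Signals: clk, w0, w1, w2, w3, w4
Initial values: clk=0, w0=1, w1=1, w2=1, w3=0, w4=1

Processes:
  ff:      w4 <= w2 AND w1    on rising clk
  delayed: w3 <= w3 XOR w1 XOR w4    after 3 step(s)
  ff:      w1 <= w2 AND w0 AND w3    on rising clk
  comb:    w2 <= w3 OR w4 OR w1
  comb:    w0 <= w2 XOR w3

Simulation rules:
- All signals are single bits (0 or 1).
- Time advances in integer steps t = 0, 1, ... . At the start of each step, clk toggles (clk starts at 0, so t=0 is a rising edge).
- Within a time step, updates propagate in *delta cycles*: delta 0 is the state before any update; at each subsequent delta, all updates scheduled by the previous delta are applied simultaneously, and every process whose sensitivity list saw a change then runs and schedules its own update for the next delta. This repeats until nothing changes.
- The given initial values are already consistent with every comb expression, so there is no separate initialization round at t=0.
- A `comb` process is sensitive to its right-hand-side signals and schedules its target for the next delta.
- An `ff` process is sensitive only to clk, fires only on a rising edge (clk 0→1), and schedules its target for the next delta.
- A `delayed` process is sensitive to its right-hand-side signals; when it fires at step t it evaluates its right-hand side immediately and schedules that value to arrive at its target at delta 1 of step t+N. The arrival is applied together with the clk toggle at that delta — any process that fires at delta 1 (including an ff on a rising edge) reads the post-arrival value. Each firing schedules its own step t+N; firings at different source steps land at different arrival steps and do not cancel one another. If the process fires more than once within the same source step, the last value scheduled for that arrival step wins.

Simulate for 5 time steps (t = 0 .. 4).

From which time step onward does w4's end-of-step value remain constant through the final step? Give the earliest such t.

2

t0.Δ0 w4=1 w0=1 clk=0 w2=1 w3=0 w1=1
t0.Δ1 w4=1 w0=1 clk=1 w2=1 w3=0 w1=1
t0.Δ2 w4=1 w0=1 clk=1 w2=1 w3=0 w1=0
t1.Δ0 w4=1 w0=1 clk=1 w2=1 w3=0 w1=0
t1.Δ1 w4=1 w0=1 clk=0 w2=1 w3=0 w1=0
t2.Δ0 w4=1 w0=1 clk=0 w2=1 w3=0 w1=0
t2.Δ1 w4=1 w0=1 clk=1 w2=1 w3=0 w1=0
t2.Δ2 w4=0 w0=1 clk=1 w2=1 w3=0 w1=0
t2.Δ3 w4=0 w0=1 clk=1 w2=0 w3=0 w1=0
t2.Δ4 w4=0 w0=0 clk=1 w2=0 w3=0 w1=0
t3.Δ0 w4=0 w0=0 clk=1 w2=0 w3=0 w1=0
t3.Δ1 w4=0 w0=0 clk=0 w2=0 w3=1 w1=0
t3.Δ2 w4=0 w0=1 clk=0 w2=1 w3=1 w1=0
t3.Δ3 w4=0 w0=0 clk=0 w2=1 w3=1 w1=0
t4.Δ0 w4=0 w0=0 clk=0 w2=1 w3=1 w1=0
t4.Δ1 w4=0 w0=0 clk=1 w2=1 w3=1 w1=0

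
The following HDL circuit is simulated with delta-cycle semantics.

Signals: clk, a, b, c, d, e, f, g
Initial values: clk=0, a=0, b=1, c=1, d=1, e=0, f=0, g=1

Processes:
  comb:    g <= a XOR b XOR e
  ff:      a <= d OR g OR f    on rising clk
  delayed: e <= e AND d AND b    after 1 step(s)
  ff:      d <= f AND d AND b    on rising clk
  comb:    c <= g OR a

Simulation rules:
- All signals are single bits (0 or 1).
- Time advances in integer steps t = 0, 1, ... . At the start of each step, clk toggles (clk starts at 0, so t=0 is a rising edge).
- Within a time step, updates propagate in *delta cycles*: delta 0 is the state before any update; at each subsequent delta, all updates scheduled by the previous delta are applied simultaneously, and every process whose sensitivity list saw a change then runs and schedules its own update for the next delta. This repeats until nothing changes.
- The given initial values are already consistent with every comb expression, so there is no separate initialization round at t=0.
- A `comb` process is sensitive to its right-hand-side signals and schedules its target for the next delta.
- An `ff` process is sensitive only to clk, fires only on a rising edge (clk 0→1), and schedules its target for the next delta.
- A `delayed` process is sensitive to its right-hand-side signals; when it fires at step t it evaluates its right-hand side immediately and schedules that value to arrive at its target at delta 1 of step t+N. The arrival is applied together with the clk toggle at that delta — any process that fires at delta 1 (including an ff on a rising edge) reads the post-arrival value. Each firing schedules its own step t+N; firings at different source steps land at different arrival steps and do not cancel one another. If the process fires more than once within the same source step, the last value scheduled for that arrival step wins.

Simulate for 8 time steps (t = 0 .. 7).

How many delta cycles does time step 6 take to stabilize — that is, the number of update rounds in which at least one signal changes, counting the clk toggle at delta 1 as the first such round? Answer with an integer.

4

t=0 Δ0: d=1 f=0 g=1 clk=0 c=1 a=0 e=0 b=1
  Δ1: clk:0→1
  Δ2: d:1→0, a:0→1
  Δ3: g:1→0
  (3Δ to stable)
t=1 Δ0: d=0 f=0 g=0 clk=1 c=1 a=1 e=0 b=1
  Δ1: clk:1→0
  (1Δ to stable)
t=2 Δ0: d=0 f=0 g=0 clk=0 c=1 a=1 e=0 b=1
  Δ1: clk:0→1
  Δ2: a:1→0
  Δ3: g:0→1, c:1→0
  Δ4: c:0→1
  (4Δ to stable)
t=3 Δ0: d=0 f=0 g=1 clk=1 c=1 a=0 e=0 b=1
  Δ1: clk:1→0
  (1Δ to stable)
t=4 Δ0: d=0 f=0 g=1 clk=0 c=1 a=0 e=0 b=1
  Δ1: clk:0→1
  Δ2: a:0→1
  Δ3: g:1→0
  (3Δ to stable)
t=5 Δ0: d=0 f=0 g=0 clk=1 c=1 a=1 e=0 b=1
  Δ1: clk:1→0
  (1Δ to stable)
t=6 Δ0: d=0 f=0 g=0 clk=0 c=1 a=1 e=0 b=1
  Δ1: clk:0→1
  Δ2: a:1→0
  Δ3: g:0→1, c:1→0
  Δ4: c:0→1
  (4Δ to stable)
t=7 Δ0: d=0 f=0 g=1 clk=1 c=1 a=0 e=0 b=1
  Δ1: clk:1→0
  (1Δ to stable)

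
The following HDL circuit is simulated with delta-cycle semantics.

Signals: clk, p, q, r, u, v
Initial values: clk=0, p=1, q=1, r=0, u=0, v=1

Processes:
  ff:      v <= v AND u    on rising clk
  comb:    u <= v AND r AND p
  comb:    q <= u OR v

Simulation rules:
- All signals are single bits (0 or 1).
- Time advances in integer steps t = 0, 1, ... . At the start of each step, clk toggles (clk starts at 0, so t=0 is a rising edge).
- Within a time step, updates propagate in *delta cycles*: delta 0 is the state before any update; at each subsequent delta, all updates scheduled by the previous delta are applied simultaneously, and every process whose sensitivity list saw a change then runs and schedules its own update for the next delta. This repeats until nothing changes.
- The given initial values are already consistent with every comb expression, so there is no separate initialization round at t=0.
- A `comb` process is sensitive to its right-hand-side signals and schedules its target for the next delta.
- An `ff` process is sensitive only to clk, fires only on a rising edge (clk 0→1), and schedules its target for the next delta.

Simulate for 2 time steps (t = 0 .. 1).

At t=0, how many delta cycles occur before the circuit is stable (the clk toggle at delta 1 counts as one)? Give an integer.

3

t=0 Δ0: q=1 u=0 v=1 p=1 r=0 clk=0
  Δ1: clk:0→1
  Δ2: v:1→0
  Δ3: q:1→0
  (3Δ to stable)
t=1 Δ0: q=0 u=0 v=0 p=1 r=0 clk=1
  Δ1: clk:1→0
  (1Δ to stable)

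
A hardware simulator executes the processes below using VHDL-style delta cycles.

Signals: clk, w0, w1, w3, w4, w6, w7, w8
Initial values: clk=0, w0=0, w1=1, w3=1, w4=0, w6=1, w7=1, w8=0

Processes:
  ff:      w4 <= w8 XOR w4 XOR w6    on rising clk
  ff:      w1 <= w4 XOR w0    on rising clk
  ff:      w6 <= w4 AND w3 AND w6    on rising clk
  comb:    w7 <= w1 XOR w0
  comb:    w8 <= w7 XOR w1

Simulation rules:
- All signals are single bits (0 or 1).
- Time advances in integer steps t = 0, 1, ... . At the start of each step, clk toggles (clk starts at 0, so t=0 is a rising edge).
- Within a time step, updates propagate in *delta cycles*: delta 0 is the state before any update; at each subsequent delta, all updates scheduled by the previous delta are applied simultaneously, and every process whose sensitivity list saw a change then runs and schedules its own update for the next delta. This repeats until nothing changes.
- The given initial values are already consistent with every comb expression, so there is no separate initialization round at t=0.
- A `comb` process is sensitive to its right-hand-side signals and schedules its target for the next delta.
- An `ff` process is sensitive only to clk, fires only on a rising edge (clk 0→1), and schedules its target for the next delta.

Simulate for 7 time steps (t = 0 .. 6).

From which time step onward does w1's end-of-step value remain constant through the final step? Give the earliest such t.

2

t0.Δ0 w0=0 w4=0 w8=0 w6=1 clk=0 w7=1 w1=1 w3=1
t0.Δ1 w0=0 w4=0 w8=0 w6=1 clk=1 w7=1 w1=1 w3=1
t0.Δ2 w0=0 w4=1 w8=0 w6=0 clk=1 w7=1 w1=0 w3=1
t0.Δ3 w0=0 w4=1 w8=1 w6=0 clk=1 w7=0 w1=0 w3=1
t0.Δ4 w0=0 w4=1 w8=0 w6=0 clk=1 w7=0 w1=0 w3=1
t1.Δ0 w0=0 w4=1 w8=0 w6=0 clk=1 w7=0 w1=0 w3=1
t1.Δ1 w0=0 w4=1 w8=0 w6=0 clk=0 w7=0 w1=0 w3=1
t2.Δ0 w0=0 w4=1 w8=0 w6=0 clk=0 w7=0 w1=0 w3=1
t2.Δ1 w0=0 w4=1 w8=0 w6=0 clk=1 w7=0 w1=0 w3=1
t2.Δ2 w0=0 w4=1 w8=0 w6=0 clk=1 w7=0 w1=1 w3=1
t2.Δ3 w0=0 w4=1 w8=1 w6=0 clk=1 w7=1 w1=1 w3=1
t2.Δ4 w0=0 w4=1 w8=0 w6=0 clk=1 w7=1 w1=1 w3=1
t3.Δ0 w0=0 w4=1 w8=0 w6=0 clk=1 w7=1 w1=1 w3=1
t3.Δ1 w0=0 w4=1 w8=0 w6=0 clk=0 w7=1 w1=1 w3=1
t4.Δ0 w0=0 w4=1 w8=0 w6=0 clk=0 w7=1 w1=1 w3=1
t4.Δ1 w0=0 w4=1 w8=0 w6=0 clk=1 w7=1 w1=1 w3=1
t5.Δ0 w0=0 w4=1 w8=0 w6=0 clk=1 w7=1 w1=1 w3=1
t5.Δ1 w0=0 w4=1 w8=0 w6=0 clk=0 w7=1 w1=1 w3=1
t6.Δ0 w0=0 w4=1 w8=0 w6=0 clk=0 w7=1 w1=1 w3=1
t6.Δ1 w0=0 w4=1 w8=0 w6=0 clk=1 w7=1 w1=1 w3=1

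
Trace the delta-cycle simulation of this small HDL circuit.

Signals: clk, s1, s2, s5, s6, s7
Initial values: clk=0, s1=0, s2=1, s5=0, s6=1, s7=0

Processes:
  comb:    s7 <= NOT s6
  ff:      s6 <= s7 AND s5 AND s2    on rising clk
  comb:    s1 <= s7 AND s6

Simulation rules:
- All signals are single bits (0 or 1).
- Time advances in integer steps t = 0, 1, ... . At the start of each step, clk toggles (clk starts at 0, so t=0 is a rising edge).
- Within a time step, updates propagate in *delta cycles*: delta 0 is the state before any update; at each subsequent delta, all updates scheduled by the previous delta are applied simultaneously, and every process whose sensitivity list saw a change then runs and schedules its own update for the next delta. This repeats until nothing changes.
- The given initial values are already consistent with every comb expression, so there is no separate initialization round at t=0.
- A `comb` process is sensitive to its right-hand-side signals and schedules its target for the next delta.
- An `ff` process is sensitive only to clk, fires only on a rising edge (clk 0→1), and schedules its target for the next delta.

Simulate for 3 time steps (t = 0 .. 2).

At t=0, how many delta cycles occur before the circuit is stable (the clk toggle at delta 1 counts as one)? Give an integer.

t=0 Δ0: s6=1 s5=0 clk=0 s1=0 s7=0 s2=1
  Δ1: clk:0→1
  Δ2: s6:1→0
  Δ3: s7:0→1
  (3Δ to stable)
t=1 Δ0: s6=0 s5=0 clk=1 s1=0 s7=1 s2=1
  Δ1: clk:1→0
  (1Δ to stable)
t=2 Δ0: s6=0 s5=0 clk=0 s1=0 s7=1 s2=1
  Δ1: clk:0→1
  (1Δ to stable)

3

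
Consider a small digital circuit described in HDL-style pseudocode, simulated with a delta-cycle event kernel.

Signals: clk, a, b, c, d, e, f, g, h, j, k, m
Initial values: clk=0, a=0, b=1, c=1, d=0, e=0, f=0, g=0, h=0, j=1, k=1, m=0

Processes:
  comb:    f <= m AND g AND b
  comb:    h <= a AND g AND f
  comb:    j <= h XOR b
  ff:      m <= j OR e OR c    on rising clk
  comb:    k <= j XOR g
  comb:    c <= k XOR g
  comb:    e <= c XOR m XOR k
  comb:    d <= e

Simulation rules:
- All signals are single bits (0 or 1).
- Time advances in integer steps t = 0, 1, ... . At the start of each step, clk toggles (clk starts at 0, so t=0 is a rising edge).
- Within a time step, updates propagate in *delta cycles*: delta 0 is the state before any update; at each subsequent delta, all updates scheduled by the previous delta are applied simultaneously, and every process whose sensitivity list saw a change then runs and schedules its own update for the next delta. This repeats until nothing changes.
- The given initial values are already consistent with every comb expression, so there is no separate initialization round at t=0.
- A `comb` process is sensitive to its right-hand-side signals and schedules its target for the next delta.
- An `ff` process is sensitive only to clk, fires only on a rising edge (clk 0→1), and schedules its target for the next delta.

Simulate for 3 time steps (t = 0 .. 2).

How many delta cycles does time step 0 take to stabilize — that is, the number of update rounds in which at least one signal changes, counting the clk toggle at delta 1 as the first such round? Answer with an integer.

t0.Δ0 clk=0 a=0 h=0 b=1 k=1 d=0 e=0 c=1 m=0 j=1 f=0 g=0
t0.Δ1 clk=1 a=0 h=0 b=1 k=1 d=0 e=0 c=1 m=0 j=1 f=0 g=0
t0.Δ2 clk=1 a=0 h=0 b=1 k=1 d=0 e=0 c=1 m=1 j=1 f=0 g=0
t0.Δ3 clk=1 a=0 h=0 b=1 k=1 d=0 e=1 c=1 m=1 j=1 f=0 g=0
t0.Δ4 clk=1 a=0 h=0 b=1 k=1 d=1 e=1 c=1 m=1 j=1 f=0 g=0
t1.Δ0 clk=1 a=0 h=0 b=1 k=1 d=1 e=1 c=1 m=1 j=1 f=0 g=0
t1.Δ1 clk=0 a=0 h=0 b=1 k=1 d=1 e=1 c=1 m=1 j=1 f=0 g=0
t2.Δ0 clk=0 a=0 h=0 b=1 k=1 d=1 e=1 c=1 m=1 j=1 f=0 g=0
t2.Δ1 clk=1 a=0 h=0 b=1 k=1 d=1 e=1 c=1 m=1 j=1 f=0 g=0

4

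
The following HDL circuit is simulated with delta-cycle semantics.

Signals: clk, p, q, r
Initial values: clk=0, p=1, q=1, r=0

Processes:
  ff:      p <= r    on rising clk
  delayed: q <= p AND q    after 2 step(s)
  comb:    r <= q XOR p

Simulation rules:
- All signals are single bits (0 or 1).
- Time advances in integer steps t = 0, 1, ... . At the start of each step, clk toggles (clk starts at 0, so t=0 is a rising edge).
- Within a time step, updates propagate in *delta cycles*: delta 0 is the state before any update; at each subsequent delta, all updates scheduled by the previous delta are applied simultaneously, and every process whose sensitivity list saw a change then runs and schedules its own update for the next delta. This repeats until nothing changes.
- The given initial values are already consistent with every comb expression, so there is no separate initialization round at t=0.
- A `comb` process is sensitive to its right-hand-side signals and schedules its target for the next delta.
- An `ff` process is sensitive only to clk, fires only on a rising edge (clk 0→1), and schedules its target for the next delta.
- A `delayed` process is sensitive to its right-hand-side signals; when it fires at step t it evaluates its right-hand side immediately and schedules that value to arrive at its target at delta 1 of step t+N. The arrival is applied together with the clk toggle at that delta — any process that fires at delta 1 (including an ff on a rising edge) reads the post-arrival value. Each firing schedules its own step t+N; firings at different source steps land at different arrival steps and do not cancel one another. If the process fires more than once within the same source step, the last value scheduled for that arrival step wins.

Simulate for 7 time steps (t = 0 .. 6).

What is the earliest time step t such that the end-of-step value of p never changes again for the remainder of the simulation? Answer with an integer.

2

t0.Δ0 p=1 clk=0 q=1 r=0
t0.Δ1 p=1 clk=1 q=1 r=0
t0.Δ2 p=0 clk=1 q=1 r=0
t0.Δ3 p=0 clk=1 q=1 r=1
t1.Δ0 p=0 clk=1 q=1 r=1
t1.Δ1 p=0 clk=0 q=1 r=1
t2.Δ0 p=0 clk=0 q=1 r=1
t2.Δ1 p=0 clk=1 q=0 r=1
t2.Δ2 p=1 clk=1 q=0 r=0
t2.Δ3 p=1 clk=1 q=0 r=1
t3.Δ0 p=1 clk=1 q=0 r=1
t3.Δ1 p=1 clk=0 q=0 r=1
t4.Δ0 p=1 clk=0 q=0 r=1
t4.Δ1 p=1 clk=1 q=0 r=1
t5.Δ0 p=1 clk=1 q=0 r=1
t5.Δ1 p=1 clk=0 q=0 r=1
t6.Δ0 p=1 clk=0 q=0 r=1
t6.Δ1 p=1 clk=1 q=0 r=1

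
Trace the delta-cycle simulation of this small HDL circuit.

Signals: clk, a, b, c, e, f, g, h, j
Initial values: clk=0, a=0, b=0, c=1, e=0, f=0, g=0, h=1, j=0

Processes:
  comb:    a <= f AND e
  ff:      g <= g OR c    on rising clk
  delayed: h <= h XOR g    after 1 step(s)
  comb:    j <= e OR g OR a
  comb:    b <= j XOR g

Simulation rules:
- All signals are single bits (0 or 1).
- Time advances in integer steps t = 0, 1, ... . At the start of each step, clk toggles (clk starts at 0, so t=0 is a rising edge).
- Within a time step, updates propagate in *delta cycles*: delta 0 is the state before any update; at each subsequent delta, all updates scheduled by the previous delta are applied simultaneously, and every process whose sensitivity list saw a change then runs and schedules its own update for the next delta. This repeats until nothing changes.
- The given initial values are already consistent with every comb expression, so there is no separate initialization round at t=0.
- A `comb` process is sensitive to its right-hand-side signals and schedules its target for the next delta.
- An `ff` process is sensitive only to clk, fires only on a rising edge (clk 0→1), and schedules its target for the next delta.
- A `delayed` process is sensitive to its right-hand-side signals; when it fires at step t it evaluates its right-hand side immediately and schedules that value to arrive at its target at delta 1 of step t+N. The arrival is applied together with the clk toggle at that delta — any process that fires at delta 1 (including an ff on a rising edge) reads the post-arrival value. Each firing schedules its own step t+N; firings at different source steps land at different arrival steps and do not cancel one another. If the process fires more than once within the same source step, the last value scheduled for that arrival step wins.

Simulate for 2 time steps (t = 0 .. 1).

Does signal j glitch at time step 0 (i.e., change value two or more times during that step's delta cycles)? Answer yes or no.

[bits: e,a,c,b,h,clk,j,f,g]
t=0: Δ0=001010000 Δ1=001011000 Δ2=001011001 Δ3=001111101 Δ4=001011101 | 4Δ
t=1: Δ0=001011101 Δ1=001000101 | 1Δ

no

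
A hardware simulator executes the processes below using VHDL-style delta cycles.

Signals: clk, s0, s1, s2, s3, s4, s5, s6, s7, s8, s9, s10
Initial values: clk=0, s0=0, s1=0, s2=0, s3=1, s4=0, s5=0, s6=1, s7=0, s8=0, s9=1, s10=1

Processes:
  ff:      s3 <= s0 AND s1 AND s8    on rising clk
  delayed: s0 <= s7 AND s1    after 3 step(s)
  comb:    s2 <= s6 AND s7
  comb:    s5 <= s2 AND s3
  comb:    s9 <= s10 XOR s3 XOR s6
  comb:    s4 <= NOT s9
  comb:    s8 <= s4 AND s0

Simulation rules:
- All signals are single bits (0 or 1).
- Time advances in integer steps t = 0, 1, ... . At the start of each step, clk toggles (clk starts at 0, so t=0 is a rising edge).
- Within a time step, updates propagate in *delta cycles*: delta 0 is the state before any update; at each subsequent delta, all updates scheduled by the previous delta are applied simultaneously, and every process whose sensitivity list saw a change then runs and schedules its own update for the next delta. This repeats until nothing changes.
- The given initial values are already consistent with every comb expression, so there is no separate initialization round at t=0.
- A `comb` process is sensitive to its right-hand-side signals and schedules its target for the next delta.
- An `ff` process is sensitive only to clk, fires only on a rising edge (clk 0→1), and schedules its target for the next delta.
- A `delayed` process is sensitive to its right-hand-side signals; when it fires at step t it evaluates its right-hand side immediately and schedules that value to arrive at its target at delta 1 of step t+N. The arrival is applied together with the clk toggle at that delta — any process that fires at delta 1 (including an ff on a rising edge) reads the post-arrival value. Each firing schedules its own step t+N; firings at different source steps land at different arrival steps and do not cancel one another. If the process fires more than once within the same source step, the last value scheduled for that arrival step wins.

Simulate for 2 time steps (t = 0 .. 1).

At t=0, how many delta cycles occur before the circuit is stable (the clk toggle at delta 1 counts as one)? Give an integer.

4

t0.Δ0 s6=1 s10=1 clk=0 s0=0 s5=0 s7=0 s8=0 s4=0 s1=0 s3=1 s2=0 s9=1
t0.Δ1 s6=1 s10=1 clk=1 s0=0 s5=0 s7=0 s8=0 s4=0 s1=0 s3=1 s2=0 s9=1
t0.Δ2 s6=1 s10=1 clk=1 s0=0 s5=0 s7=0 s8=0 s4=0 s1=0 s3=0 s2=0 s9=1
t0.Δ3 s6=1 s10=1 clk=1 s0=0 s5=0 s7=0 s8=0 s4=0 s1=0 s3=0 s2=0 s9=0
t0.Δ4 s6=1 s10=1 clk=1 s0=0 s5=0 s7=0 s8=0 s4=1 s1=0 s3=0 s2=0 s9=0
t1.Δ0 s6=1 s10=1 clk=1 s0=0 s5=0 s7=0 s8=0 s4=1 s1=0 s3=0 s2=0 s9=0
t1.Δ1 s6=1 s10=1 clk=0 s0=0 s5=0 s7=0 s8=0 s4=1 s1=0 s3=0 s2=0 s9=0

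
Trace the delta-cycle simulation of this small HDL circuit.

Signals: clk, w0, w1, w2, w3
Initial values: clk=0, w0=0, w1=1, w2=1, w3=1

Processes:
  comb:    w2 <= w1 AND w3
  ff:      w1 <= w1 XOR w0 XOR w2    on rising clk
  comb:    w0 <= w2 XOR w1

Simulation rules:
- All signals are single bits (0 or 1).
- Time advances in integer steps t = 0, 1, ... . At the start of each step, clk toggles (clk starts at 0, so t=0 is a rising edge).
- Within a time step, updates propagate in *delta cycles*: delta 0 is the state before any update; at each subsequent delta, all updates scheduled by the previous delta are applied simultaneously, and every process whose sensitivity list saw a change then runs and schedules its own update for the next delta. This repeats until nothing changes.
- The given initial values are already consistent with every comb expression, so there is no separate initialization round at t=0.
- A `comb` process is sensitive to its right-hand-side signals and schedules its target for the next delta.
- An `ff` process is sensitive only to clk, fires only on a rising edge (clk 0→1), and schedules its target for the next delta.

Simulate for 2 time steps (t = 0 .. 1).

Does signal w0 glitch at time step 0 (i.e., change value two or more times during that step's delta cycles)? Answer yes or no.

yes

t=0 Δ0: w0=0 w3=1 w2=1 clk=0 w1=1
  Δ1: clk:0→1
  Δ2: w1:1→0
  Δ3: w0:0→1, w2:1→0
  Δ4: w0:1→0
  (4Δ to stable)
t=1 Δ0: w0=0 w3=1 w2=0 clk=1 w1=0
  Δ1: clk:1→0
  (1Δ to stable)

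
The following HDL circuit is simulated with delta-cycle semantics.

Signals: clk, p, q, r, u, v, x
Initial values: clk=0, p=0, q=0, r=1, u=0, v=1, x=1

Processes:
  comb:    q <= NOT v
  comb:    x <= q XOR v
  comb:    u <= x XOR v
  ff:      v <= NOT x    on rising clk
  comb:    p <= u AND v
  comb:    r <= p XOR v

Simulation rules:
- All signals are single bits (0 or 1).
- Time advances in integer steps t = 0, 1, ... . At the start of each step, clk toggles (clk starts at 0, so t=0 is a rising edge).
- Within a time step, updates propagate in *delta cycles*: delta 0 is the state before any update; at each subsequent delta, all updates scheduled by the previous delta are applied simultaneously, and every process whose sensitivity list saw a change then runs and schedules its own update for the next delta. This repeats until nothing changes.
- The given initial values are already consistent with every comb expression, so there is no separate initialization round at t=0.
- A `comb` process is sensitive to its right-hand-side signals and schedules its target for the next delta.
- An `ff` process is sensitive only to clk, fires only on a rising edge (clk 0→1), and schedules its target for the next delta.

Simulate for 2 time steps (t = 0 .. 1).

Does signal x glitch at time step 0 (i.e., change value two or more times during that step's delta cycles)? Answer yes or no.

yes

t0.Δ0 q=0 p=0 r=1 u=0 x=1 clk=0 v=1
t0.Δ1 q=0 p=0 r=1 u=0 x=1 clk=1 v=1
t0.Δ2 q=0 p=0 r=1 u=0 x=1 clk=1 v=0
t0.Δ3 q=1 p=0 r=0 u=1 x=0 clk=1 v=0
t0.Δ4 q=1 p=0 r=0 u=0 x=1 clk=1 v=0
t0.Δ5 q=1 p=0 r=0 u=1 x=1 clk=1 v=0
t1.Δ0 q=1 p=0 r=0 u=1 x=1 clk=1 v=0
t1.Δ1 q=1 p=0 r=0 u=1 x=1 clk=0 v=0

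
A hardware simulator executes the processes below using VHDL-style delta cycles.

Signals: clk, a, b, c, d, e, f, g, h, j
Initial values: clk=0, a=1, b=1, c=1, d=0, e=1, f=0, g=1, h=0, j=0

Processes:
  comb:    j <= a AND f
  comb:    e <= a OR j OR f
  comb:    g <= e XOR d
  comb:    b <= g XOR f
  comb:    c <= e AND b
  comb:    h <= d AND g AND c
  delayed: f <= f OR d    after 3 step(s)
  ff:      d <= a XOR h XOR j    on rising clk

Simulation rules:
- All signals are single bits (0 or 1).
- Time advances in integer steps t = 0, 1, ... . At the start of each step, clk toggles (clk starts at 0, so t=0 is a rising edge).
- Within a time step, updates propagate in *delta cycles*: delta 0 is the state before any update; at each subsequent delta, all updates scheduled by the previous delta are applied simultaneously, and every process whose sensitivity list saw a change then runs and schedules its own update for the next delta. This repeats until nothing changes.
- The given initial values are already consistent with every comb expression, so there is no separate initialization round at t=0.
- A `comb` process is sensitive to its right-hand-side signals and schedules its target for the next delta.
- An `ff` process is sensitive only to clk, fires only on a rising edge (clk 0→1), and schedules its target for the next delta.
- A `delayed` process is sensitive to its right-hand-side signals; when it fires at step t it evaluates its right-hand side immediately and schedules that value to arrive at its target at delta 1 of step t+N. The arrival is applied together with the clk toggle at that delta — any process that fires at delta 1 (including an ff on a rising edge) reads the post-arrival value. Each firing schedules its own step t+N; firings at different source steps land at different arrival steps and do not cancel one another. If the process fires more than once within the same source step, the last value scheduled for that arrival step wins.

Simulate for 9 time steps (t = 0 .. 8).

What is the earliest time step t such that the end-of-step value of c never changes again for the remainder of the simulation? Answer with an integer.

t=0 Δ0: j=0 d=0 e=1 c=1 b=1 g=1 h=0 a=1 f=0 clk=0
  Δ1: clk:0→1
  Δ2: d:0→1
  Δ3: g:1→0, h:0→1
  Δ4: b:1→0, h:1→0
  Δ5: c:1→0
  (5Δ to stable)
t=1 Δ0: j=0 d=1 e=1 c=0 b=0 g=0 h=0 a=1 f=0 clk=1
  Δ1: clk:1→0
  (1Δ to stable)
t=2 Δ0: j=0 d=1 e=1 c=0 b=0 g=0 h=0 a=1 f=0 clk=0
  Δ1: clk:0→1
  (1Δ to stable)
t=3 Δ0: j=0 d=1 e=1 c=0 b=0 g=0 h=0 a=1 f=0 clk=1
  Δ1: f:0→1, clk:1→0
  Δ2: j:0→1, b:0→1
  Δ3: c:0→1
  (3Δ to stable)
t=4 Δ0: j=1 d=1 e=1 c=1 b=1 g=0 h=0 a=1 f=1 clk=0
  Δ1: clk:0→1
  Δ2: d:1→0
  Δ3: g:0→1
  Δ4: b:1→0
  Δ5: c:1→0
  (5Δ to stable)
t=5 Δ0: j=1 d=0 e=1 c=0 b=0 g=1 h=0 a=1 f=1 clk=1
  Δ1: clk:1→0
  (1Δ to stable)
t=6 Δ0: j=1 d=0 e=1 c=0 b=0 g=1 h=0 a=1 f=1 clk=0
  Δ1: clk:0→1
  (1Δ to stable)
t=7 Δ0: j=1 d=0 e=1 c=0 b=0 g=1 h=0 a=1 f=1 clk=1
  Δ1: clk:1→0
  (1Δ to stable)
t=8 Δ0: j=1 d=0 e=1 c=0 b=0 g=1 h=0 a=1 f=1 clk=0
  Δ1: clk:0→1
  (1Δ to stable)

4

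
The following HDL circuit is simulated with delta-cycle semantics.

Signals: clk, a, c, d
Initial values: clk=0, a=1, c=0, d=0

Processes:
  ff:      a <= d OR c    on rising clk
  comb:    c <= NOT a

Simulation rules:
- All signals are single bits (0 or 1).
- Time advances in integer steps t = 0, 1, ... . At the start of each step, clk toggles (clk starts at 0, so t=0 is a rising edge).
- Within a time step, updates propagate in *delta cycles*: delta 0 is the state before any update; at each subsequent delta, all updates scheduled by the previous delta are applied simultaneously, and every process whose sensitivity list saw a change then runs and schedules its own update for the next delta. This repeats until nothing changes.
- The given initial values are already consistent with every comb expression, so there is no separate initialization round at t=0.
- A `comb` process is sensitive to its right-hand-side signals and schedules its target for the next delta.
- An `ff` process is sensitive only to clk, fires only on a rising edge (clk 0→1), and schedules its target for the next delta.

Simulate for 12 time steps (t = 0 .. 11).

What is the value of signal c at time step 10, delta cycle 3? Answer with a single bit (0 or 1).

0

t=0 Δ0: d=0 a=1 clk=0 c=0
  Δ1: clk:0→1
  Δ2: a:1→0
  Δ3: c:0→1
  (3Δ to stable)
t=1 Δ0: d=0 a=0 clk=1 c=1
  Δ1: clk:1→0
  (1Δ to stable)
t=2 Δ0: d=0 a=0 clk=0 c=1
  Δ1: clk:0→1
  Δ2: a:0→1
  Δ3: c:1→0
  (3Δ to stable)
t=3 Δ0: d=0 a=1 clk=1 c=0
  Δ1: clk:1→0
  (1Δ to stable)
t=4 Δ0: d=0 a=1 clk=0 c=0
  Δ1: clk:0→1
  Δ2: a:1→0
  Δ3: c:0→1
  (3Δ to stable)
t=5 Δ0: d=0 a=0 clk=1 c=1
  Δ1: clk:1→0
  (1Δ to stable)
t=6 Δ0: d=0 a=0 clk=0 c=1
  Δ1: clk:0→1
  Δ2: a:0→1
  Δ3: c:1→0
  (3Δ to stable)
t=7 Δ0: d=0 a=1 clk=1 c=0
  Δ1: clk:1→0
  (1Δ to stable)
t=8 Δ0: d=0 a=1 clk=0 c=0
  Δ1: clk:0→1
  Δ2: a:1→0
  Δ3: c:0→1
  (3Δ to stable)
t=9 Δ0: d=0 a=0 clk=1 c=1
  Δ1: clk:1→0
  (1Δ to stable)
t=10 Δ0: d=0 a=0 clk=0 c=1
  Δ1: clk:0→1
  Δ2: a:0→1
  Δ3: c:1→0
  (3Δ to stable)
t=11 Δ0: d=0 a=1 clk=1 c=0
  Δ1: clk:1→0
  (1Δ to stable)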